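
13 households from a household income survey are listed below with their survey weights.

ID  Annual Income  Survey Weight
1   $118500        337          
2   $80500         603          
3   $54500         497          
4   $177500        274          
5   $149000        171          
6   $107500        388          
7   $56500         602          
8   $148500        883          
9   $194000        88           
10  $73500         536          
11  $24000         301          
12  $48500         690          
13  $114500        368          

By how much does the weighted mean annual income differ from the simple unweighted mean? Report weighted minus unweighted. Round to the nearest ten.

-10230

Unweighted sum = 1347000
Unweighted mean = 1347000 / 13 = 103615.38
Weighted sum = 535818000
Sum of weights = 5738
Weighted mean = 535818000 / 5738 = 93380.62
Difference (weighted minus unweighted) = -10234.764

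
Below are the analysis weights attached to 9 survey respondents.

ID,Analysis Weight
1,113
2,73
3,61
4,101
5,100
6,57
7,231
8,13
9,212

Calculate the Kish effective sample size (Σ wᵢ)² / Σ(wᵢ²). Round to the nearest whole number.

Σ wᵢ = 961
Σ wᵢ² = 12769 + 5329 + 3721 + 10201 + 10000 + 3249 + 53361 + 169 + 44944 = 143743
n_eff = 961² / 143743 = 923521 / 143743 = 6.4248068

6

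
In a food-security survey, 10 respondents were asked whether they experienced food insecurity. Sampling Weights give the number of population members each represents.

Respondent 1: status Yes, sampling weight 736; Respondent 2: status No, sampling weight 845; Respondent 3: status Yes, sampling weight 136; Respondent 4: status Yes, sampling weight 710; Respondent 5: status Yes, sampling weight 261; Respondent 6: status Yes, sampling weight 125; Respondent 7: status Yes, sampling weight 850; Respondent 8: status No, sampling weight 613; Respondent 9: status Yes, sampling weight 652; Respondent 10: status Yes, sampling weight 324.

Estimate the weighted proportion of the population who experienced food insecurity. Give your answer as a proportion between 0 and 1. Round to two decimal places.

0.72

Sum of weights for 'Yes' = 736 + 136 + 710 + 261 + 125 + 850 + 652 + 324 = 3794
Total weight = 5252
Weighted proportion = 3794 / 5252 = 0.72239147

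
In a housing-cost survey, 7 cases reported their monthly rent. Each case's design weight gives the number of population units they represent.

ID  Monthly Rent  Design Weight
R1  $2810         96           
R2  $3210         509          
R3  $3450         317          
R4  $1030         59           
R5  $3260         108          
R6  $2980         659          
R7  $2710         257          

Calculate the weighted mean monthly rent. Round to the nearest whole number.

3028

Weighted sum = 2810×96 + 3210×509 + 3450×317 + 1030×59 + 3260×108 + 2980×659 + 2710×257
  = 269760 + 1633890 + 1093650 + 60770 + 352080 + 1963820 + 696470 = 6070440
Sum of weights = 96 + 509 + 317 + 59 + 108 + 659 + 257 = 2005
Weighted mean = 6070440 / 2005 = 3027.6509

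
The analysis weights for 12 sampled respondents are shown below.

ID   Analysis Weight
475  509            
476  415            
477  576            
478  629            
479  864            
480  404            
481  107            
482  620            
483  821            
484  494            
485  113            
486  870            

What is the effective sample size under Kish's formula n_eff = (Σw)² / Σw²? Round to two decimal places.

Σ wᵢ = 509 + 415 + 576 + 629 + 864 + 404 + 107 + 620 + 821 + 494 + 113 + 870 = 6422
Σ wᵢ² = 4152030
n_eff = 6422² / 4152030 = 41242084 / 4152030 = 9.9329928

9.93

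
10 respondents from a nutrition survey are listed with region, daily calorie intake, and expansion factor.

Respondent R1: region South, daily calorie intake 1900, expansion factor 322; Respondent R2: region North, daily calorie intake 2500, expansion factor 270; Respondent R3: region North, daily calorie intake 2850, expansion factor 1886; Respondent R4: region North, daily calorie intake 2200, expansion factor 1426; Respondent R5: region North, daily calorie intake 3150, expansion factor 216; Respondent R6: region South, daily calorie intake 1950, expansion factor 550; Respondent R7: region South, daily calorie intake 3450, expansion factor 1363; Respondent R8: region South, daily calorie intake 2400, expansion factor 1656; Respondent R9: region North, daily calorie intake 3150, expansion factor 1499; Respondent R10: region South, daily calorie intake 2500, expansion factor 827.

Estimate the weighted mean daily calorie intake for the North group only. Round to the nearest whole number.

2754

North rows: R2, R3, R4, R5, R9
Weighted sum = 2500×270 + 2850×1886 + 2200×1426 + 3150×216 + 3150×1499
  = 675000 + 5375100 + 3137200 + 680400 + 4721850 = 14589550
Sum of weights = 5297
Weighted mean = 14589550 / 5297 = 2754.3043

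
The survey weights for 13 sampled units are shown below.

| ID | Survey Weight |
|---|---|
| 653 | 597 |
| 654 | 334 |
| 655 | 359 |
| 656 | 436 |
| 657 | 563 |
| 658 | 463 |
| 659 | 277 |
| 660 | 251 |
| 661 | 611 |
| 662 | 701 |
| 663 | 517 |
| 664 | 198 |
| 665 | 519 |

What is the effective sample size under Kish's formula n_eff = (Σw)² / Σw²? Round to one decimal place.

Σ wᵢ = 5826
Σ wᵢ² = 2898586
n_eff = 5826² / 2898586 = 33942276 / 2898586 = 11.709943

11.7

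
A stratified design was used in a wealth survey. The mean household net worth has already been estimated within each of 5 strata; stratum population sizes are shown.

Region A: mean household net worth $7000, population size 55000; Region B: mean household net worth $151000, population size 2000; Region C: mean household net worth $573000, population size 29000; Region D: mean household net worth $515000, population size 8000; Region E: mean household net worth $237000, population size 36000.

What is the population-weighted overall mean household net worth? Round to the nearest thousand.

230000

Σ Nₕ·x̄ₕ = 29956000000
Σ Nₕ = 55000 + 2000 + 29000 + 8000 + 36000 = 130000
Overall mean = 29956000000 / 130000 = 230430.77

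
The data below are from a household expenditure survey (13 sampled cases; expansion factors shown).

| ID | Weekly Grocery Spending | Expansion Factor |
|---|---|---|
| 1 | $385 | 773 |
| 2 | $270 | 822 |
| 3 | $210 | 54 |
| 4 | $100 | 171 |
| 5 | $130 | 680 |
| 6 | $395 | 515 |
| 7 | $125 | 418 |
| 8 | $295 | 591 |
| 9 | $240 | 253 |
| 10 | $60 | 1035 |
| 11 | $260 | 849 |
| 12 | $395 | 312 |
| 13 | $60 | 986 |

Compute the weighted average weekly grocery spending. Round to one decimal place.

213.5

Weighted sum = 1592365
Sum of weights = 7459
Weighted mean = 1592365 / 7459 = 213.48237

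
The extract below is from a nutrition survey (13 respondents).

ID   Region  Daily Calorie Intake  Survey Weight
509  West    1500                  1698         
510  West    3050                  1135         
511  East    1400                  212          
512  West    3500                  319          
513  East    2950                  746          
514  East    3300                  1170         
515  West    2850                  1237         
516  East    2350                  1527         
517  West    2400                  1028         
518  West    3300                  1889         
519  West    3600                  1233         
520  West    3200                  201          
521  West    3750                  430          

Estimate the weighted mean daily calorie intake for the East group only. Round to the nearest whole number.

East rows: 511, 513, 514, 516
Weighted sum = 1400×212 + 2950×746 + 3300×1170 + 2350×1527
  = 9946950
Sum of weights = 3655
Weighted mean = 9946950 / 3655 = 2721.4637

2721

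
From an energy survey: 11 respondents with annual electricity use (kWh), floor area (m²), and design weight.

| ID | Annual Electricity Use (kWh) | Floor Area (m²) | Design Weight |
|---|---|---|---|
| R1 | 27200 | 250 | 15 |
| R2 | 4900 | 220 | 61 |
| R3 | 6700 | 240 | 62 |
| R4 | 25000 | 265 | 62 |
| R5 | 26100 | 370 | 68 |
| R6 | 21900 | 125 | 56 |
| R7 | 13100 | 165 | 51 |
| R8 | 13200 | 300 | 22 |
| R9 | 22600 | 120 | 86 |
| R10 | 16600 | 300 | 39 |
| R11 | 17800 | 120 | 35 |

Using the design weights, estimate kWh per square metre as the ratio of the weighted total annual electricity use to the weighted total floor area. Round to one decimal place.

80.8

Σ wᵢ·y = 27200×15 + 4900×61 + 6700×62 + 25000×62 + 26100×68 + 21900×56 + 13100×51 + 13200×22 + 22600×86 + 16600×39 + 17800×35
  = 408000 + 298900 + 415400 + 1550000 + 1774800 + 1226400 + 668100 + 290400 + 1943600 + 647400 + 623000 = 9846000
Σ wᵢ·x = 250×15 + 220×61 + 240×62 + 265×62 + 370×68 + 125×56 + 165×51 + 300×22 + 120×86 + 300×39 + 120×35
  = 3750 + 13420 + 14880 + 16430 + 25160 + 7000 + 8415 + 6600 + 10320 + 11700 + 4200 = 121875
Ratio = 9846000 / 121875 = 80.787692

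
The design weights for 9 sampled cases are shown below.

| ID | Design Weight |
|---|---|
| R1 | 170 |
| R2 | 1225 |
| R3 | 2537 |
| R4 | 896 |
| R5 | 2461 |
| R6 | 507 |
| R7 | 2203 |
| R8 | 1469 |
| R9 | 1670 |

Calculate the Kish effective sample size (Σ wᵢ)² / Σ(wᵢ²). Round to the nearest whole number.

7

Σ wᵢ = 170 + 1225 + 2537 + 896 + 2461 + 507 + 2203 + 1469 + 1670 = 13138
Σ wᵢ² = 28900 + 1500625 + 6436369 + 802816 + 6056521 + 257049 + 4853209 + 2157961 + 2788900 = 24882350
n_eff = 13138² / 24882350 = 172607044 / 24882350 = 6.9369269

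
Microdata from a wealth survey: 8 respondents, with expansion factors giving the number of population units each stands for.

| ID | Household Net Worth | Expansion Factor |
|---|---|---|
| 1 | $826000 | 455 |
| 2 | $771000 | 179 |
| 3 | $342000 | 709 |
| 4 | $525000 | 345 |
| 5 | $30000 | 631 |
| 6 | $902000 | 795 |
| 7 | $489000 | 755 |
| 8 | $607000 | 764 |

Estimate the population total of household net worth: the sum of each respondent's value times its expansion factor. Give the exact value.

Weighted total = 826000×455 + 771000×179 + 342000×709 + 525000×345 + 30000×631 + 902000×795 + 489000×755 + 607000×764
  = 375830000 + 138009000 + 242478000 + 181125000 + 18930000 + 717090000 + 369195000 + 463748000 = 2506405000

2506405000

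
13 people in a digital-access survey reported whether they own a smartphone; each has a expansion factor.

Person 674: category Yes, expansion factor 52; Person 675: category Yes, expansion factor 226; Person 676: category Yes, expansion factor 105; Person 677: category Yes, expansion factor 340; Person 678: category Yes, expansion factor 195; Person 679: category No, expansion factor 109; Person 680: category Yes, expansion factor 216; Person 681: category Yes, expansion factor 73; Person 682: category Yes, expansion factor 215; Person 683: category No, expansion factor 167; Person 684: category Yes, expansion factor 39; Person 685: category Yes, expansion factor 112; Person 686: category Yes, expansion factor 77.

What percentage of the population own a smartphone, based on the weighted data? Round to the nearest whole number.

Sum of weights for 'Yes' = 52 + 226 + 105 + 340 + 195 + 216 + 73 + 215 + 39 + 112 + 77 = 1650
Total weight = 1926
Weighted proportion = 1650 / 1926 = 0.85669782 → 85.669782%

86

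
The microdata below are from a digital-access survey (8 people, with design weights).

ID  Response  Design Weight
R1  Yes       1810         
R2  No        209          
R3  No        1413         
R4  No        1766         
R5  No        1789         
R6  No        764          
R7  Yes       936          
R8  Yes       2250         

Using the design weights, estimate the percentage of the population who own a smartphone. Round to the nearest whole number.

46

Sum of weights for 'Yes' = 1810 + 936 + 2250 = 4996
Total weight = 1810 + 209 + 1413 + 1766 + 1789 + 764 + 936 + 2250 = 10937
Weighted proportion = 4996 / 10937 = 0.45679803 → 45.679803%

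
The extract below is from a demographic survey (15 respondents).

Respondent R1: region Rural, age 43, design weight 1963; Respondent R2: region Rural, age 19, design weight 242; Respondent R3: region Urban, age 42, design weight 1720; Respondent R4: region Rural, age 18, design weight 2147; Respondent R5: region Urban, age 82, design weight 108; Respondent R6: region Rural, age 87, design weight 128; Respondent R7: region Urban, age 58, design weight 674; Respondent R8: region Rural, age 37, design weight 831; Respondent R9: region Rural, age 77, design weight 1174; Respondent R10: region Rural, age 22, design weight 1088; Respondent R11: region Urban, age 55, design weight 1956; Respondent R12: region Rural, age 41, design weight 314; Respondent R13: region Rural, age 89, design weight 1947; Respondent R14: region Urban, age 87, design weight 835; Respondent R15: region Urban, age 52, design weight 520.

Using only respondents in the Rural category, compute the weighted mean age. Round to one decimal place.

Rural rows: R1, R2, R4, R6, R8, R9, R10, R12, R13
Weighted sum = 43×1963 + 19×242 + 18×2147 + 87×128 + 37×831 + 77×1174 + 22×1088 + 41×314 + 89×1947
  = 470027
Sum of weights = 1963 + 242 + 2147 + 128 + 831 + 1174 + 1088 + 314 + 1947 = 9834
Weighted mean = 470027 / 9834 = 47.796116

47.8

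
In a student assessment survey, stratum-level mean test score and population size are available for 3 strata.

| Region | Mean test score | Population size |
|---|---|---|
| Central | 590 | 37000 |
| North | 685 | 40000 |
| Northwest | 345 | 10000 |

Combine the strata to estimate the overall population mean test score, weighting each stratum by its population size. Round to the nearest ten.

Σ Nₕ·x̄ₕ = 590×37000 + 685×40000 + 345×10000
  = 21830000 + 27400000 + 3450000 = 52680000
Σ Nₕ = 37000 + 40000 + 10000 = 87000
Overall mean = 52680000 / 87000 = 605.51724

610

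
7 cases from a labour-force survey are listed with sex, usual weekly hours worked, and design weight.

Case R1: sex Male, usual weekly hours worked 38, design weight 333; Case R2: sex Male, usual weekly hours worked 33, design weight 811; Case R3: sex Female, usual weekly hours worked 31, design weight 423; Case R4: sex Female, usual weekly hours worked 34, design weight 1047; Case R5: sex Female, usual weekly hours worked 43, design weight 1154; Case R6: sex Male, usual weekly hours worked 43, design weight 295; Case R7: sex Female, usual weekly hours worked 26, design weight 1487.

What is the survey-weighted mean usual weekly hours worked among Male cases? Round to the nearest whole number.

36

Male rows: R1, R2, R6
Weighted sum = 38×333 + 33×811 + 43×295
  = 12654 + 26763 + 12685 = 52102
Sum of weights = 1439
Weighted mean = 52102 / 1439 = 36.207088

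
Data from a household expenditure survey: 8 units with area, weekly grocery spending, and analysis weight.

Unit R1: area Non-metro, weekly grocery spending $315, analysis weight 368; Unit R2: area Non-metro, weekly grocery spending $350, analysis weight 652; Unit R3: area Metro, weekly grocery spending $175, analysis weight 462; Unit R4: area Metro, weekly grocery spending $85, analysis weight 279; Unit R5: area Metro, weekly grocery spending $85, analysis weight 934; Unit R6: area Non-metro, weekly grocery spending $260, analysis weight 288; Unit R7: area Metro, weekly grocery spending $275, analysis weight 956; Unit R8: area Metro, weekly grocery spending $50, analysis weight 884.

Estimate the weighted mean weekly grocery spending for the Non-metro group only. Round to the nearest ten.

320

Non-metro rows: R1, R2, R6
Weighted sum = 315×368 + 350×652 + 260×288
  = 115920 + 228200 + 74880 = 419000
Sum of weights = 1308
Weighted mean = 419000 / 1308 = 320.33639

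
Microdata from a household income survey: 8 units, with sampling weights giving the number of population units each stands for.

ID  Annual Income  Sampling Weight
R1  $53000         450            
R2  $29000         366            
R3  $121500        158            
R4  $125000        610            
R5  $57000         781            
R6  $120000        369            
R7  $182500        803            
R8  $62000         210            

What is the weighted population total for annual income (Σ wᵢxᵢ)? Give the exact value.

378275500

Weighted total = 53000×450 + 29000×366 + 121500×158 + 125000×610 + 57000×781 + 120000×369 + 182500×803 + 62000×210
  = 23850000 + 10614000 + 19197000 + 76250000 + 44517000 + 44280000 + 146547500 + 13020000 = 378275500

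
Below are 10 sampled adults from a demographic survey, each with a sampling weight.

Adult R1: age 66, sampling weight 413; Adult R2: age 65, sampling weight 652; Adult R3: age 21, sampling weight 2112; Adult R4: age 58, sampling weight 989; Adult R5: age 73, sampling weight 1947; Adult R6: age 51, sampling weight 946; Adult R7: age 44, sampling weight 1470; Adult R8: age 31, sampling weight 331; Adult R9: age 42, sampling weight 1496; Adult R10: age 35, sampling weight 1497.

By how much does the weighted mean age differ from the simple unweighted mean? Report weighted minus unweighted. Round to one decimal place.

-2.0

Unweighted sum = 486
Unweighted mean = 486 / 10 = 48.6
Weighted sum = 66×413 + 65×652 + 21×2112 + 58×989 + 73×1947 + 51×946 + 44×1470 + 31×331 + 42×1496 + 35×1497
  = 551897
Sum of weights = 413 + 652 + 2112 + 989 + 1947 + 946 + 1470 + 331 + 1496 + 1497 = 11853
Weighted mean = 551897 / 11853 = 46.561799
Difference (weighted minus unweighted) = -2.0382013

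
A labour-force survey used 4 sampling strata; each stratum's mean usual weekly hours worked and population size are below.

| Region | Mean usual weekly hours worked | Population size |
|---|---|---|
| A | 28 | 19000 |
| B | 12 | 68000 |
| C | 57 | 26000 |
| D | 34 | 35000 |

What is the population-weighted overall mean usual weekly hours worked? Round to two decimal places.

Σ Nₕ·x̄ₕ = 4020000
Σ Nₕ = 19000 + 68000 + 26000 + 35000 = 148000
Overall mean = 4020000 / 148000 = 27.162162

27.16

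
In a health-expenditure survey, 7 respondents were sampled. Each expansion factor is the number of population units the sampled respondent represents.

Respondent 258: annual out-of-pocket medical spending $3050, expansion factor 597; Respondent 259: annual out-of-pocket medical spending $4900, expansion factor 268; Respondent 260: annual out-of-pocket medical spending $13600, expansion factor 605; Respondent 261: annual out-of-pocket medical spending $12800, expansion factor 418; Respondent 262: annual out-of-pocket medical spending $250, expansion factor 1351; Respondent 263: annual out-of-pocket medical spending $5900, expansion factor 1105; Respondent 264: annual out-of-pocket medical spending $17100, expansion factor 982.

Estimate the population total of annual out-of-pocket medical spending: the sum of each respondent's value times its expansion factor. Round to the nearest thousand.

40362000

Weighted total = 3050×597 + 4900×268 + 13600×605 + 12800×418 + 250×1351 + 5900×1105 + 17100×982
  = 1820850 + 1313200 + 8228000 + 5350400 + 337750 + 6519500 + 16792200 = 40361900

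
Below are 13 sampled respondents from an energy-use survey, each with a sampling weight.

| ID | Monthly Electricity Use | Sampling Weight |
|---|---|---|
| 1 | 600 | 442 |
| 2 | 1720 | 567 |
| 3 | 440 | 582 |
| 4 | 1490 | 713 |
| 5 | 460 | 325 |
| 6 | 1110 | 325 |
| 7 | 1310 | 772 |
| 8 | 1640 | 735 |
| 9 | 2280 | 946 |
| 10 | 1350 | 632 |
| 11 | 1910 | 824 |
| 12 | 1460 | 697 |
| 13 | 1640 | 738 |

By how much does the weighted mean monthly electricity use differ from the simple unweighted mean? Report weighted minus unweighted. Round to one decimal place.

118.7

Unweighted sum = 17410
Unweighted mean = 17410 / 13 = 1339.2308
Weighted sum = 12097720
Sum of weights = 8298
Weighted mean = 12097720 / 8298 = 1457.9079
Difference (weighted minus unweighted) = 118.67716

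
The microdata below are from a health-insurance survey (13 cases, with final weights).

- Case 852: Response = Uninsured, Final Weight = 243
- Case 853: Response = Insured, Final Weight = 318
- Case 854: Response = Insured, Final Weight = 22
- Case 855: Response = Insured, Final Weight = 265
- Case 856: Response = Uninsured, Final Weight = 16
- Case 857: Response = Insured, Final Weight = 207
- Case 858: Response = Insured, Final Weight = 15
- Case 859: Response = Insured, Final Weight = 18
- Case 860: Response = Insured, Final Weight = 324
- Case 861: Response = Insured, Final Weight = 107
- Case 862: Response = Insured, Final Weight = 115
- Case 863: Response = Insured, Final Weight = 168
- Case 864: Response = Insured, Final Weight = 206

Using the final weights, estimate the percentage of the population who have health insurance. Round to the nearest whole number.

Sum of weights for 'Insured' = 318 + 22 + 265 + 207 + 15 + 18 + 324 + 107 + 115 + 168 + 206 = 1765
Total weight = 2024
Weighted proportion = 1765 / 2024 = 0.87203557 → 87.203557%

87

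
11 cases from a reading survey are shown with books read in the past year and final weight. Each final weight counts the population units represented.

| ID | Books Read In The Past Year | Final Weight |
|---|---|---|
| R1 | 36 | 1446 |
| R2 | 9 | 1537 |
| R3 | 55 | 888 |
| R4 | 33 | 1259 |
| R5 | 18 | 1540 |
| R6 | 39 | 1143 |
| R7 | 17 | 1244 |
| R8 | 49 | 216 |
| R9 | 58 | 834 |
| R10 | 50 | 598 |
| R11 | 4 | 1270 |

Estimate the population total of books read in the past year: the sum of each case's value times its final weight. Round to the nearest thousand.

344000

Weighted total = 36×1446 + 9×1537 + 55×888 + 33×1259 + 18×1540 + 39×1143 + 17×1244 + 49×216 + 58×834 + 50×598 + 4×1270
  = 343657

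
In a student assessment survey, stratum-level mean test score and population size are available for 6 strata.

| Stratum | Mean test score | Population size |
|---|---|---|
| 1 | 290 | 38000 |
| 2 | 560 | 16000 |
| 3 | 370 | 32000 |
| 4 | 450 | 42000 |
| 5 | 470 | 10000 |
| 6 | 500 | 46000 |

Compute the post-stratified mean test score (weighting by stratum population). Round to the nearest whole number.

426

Σ Nₕ·x̄ₕ = 290×38000 + 560×16000 + 370×32000 + 450×42000 + 470×10000 + 500×46000
  = 11020000 + 8960000 + 11840000 + 18900000 + 4700000 + 23000000 = 78420000
Σ Nₕ = 38000 + 16000 + 32000 + 42000 + 10000 + 46000 = 184000
Overall mean = 78420000 / 184000 = 426.19565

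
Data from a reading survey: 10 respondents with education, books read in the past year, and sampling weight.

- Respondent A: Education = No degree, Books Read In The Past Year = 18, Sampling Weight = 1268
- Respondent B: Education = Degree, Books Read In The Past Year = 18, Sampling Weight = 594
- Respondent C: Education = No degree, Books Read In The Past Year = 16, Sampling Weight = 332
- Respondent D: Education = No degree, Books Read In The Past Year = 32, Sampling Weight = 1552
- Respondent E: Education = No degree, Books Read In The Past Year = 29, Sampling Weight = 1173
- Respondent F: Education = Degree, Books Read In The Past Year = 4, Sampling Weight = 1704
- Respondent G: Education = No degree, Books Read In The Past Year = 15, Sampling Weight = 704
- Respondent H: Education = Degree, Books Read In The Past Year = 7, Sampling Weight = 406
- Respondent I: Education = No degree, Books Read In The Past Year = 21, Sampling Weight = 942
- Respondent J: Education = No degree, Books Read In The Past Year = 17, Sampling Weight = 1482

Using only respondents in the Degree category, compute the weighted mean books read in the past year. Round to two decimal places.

7.53

Degree rows: B, F, H
Weighted sum = 18×594 + 4×1704 + 7×406
  = 10692 + 6816 + 2842 = 20350
Sum of weights = 594 + 1704 + 406 = 2704
Weighted mean = 20350 / 2704 = 7.5258876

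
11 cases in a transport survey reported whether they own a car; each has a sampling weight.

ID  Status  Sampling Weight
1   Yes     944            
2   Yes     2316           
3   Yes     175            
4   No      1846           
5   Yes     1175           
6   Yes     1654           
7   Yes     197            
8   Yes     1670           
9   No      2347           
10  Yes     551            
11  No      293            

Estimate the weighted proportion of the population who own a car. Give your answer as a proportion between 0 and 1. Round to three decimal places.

Sum of weights for 'Yes' = 944 + 2316 + 175 + 1175 + 1654 + 197 + 1670 + 551 = 8682
Total weight = 13168
Weighted proportion = 8682 / 13168 = 0.65932564

0.659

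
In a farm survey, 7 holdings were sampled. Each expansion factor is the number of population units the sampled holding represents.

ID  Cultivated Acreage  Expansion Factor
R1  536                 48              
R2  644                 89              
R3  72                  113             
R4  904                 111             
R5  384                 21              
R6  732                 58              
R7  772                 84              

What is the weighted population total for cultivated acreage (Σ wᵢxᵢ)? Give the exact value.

Weighted total = 306892

306892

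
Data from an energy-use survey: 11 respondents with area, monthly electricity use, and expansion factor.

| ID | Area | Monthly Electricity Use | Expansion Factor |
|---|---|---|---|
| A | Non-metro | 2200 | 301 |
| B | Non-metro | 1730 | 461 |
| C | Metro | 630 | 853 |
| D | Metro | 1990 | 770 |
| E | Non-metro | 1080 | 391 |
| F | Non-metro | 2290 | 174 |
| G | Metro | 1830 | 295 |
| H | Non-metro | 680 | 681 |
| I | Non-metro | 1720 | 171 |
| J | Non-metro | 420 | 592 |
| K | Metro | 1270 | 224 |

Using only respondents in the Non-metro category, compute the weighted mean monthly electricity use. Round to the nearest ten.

Non-metro rows: A, B, E, F, H, I, J
Weighted sum = 2200×301 + 1730×461 + 1080×391 + 2290×174 + 680×681 + 1720×171 + 420×592
  = 662200 + 797530 + 422280 + 398460 + 463080 + 294120 + 248640 = 3286310
Sum of weights = 301 + 461 + 391 + 174 + 681 + 171 + 592 = 2771
Weighted mean = 3286310 / 2771 = 1185.9654

1190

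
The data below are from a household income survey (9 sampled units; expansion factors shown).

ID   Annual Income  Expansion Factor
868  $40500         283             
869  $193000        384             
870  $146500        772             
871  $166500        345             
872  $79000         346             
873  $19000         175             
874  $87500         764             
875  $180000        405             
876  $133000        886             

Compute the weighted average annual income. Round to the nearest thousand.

125000

Weighted sum = 40500×283 + 193000×384 + 146500×772 + 166500×345 + 79000×346 + 19000×175 + 87500×764 + 180000×405 + 133000×886
  = 11461500 + 74112000 + 113098000 + 57442500 + 27334000 + 3325000 + 66850000 + 72900000 + 117838000 = 544361000
Sum of weights = 283 + 384 + 772 + 345 + 346 + 175 + 764 + 405 + 886 = 4360
Weighted mean = 544361000 / 4360 = 124853.44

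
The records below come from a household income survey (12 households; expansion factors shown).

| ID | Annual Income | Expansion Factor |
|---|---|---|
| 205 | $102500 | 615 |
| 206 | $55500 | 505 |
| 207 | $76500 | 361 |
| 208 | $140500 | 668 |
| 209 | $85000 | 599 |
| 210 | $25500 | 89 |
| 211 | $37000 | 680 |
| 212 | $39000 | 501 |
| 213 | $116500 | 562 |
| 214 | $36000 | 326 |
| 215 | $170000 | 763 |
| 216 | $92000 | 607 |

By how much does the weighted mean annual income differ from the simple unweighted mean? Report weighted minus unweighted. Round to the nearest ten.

Unweighted sum = 102500 + 55500 + 76500 + 140500 + 85000 + 25500 + 37000 + 39000 + 116500 + 36000 + 170000 + 92000 = 976000
Unweighted mean = 976000 / 12 = 81333.333
Weighted sum = 102500×615 + 55500×505 + 76500×361 + 140500×668 + 85000×599 + 25500×89 + 37000×680 + 39000×501 + 116500×562 + 36000×326 + 170000×763 + 92000×607
  = 63037500 + 28027500 + 27616500 + 93854000 + 50915000 + 2269500 + 25160000 + 19539000 + 65473000 + 11736000 + 129710000 + 55844000 = 573182000
Sum of weights = 615 + 505 + 361 + 668 + 599 + 89 + 680 + 501 + 562 + 326 + 763 + 607 = 6276
Weighted mean = 573182000 / 6276 = 91329.191
Difference (weighted minus unweighted) = 9995.8572

10000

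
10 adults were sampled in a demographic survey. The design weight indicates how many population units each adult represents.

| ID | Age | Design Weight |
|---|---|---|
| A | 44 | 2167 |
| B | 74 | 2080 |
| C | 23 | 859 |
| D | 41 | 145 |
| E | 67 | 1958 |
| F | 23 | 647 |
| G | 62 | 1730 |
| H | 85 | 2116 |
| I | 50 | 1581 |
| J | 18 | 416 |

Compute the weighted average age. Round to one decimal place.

58.0

Weighted sum = 44×2167 + 74×2080 + 23×859 + 41×145 + 67×1958 + 23×647 + 62×1730 + 85×2116 + 50×1581 + 18×416
  = 95348 + 153920 + 19757 + 5945 + 131186 + 14881 + 107260 + 179860 + 79050 + 7488 = 794695
Sum of weights = 2167 + 2080 + 859 + 145 + 1958 + 647 + 1730 + 2116 + 1581 + 416 = 13699
Weighted mean = 794695 / 13699 = 58.011169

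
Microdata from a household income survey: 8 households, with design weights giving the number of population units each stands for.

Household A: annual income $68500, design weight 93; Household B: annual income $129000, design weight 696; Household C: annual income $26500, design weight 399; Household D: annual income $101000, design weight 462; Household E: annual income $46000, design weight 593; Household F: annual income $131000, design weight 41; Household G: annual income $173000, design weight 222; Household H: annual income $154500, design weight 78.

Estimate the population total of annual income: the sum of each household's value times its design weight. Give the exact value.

Weighted total = 68500×93 + 129000×696 + 26500×399 + 101000×462 + 46000×593 + 131000×41 + 173000×222 + 154500×78
  = 6370500 + 89784000 + 10573500 + 46662000 + 27278000 + 5371000 + 38406000 + 12051000 = 236496000

236496000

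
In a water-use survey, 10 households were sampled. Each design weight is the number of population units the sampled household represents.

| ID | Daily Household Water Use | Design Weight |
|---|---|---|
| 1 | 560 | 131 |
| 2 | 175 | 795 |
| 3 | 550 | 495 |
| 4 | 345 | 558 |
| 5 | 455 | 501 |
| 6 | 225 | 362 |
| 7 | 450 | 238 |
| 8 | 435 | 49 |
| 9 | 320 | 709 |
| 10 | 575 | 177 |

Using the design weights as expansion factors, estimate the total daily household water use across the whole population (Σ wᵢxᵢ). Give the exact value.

Weighted total = 560×131 + 175×795 + 550×495 + 345×558 + 455×501 + 225×362 + 450×238 + 435×49 + 320×709 + 575×177
  = 73360 + 139125 + 272250 + 192510 + 227955 + 81450 + 107100 + 21315 + 226880 + 101775 = 1443720

1443720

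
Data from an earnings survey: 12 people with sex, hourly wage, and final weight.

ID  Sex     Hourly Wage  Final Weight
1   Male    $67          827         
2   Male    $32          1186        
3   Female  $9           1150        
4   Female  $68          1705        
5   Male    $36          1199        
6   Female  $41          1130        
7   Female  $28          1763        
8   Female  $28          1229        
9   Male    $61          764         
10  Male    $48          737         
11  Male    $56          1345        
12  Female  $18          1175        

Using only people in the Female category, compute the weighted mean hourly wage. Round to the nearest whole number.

34

Female rows: 3, 4, 6, 7, 8, 12
Weighted sum = 9×1150 + 68×1705 + 41×1130 + 28×1763 + 28×1229 + 18×1175
  = 10350 + 115940 + 46330 + 49364 + 34412 + 21150 = 277546
Sum of weights = 1150 + 1705 + 1130 + 1763 + 1229 + 1175 = 8152
Weighted mean = 277546 / 8152 = 34.046369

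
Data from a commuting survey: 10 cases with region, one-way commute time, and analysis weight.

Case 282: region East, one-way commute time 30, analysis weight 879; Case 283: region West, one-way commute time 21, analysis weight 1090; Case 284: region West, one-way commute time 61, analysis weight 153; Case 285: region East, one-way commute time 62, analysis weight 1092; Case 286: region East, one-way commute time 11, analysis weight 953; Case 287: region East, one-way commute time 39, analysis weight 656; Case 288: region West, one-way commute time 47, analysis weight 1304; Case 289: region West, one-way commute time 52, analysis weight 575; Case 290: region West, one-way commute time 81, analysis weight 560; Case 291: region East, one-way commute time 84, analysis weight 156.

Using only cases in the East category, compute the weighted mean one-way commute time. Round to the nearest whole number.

East rows: 282, 285, 286, 287, 291
Weighted sum = 30×879 + 62×1092 + 11×953 + 39×656 + 84×156
  = 26370 + 67704 + 10483 + 25584 + 13104 = 143245
Sum of weights = 879 + 1092 + 953 + 656 + 156 = 3736
Weighted mean = 143245 / 3736 = 38.341809

38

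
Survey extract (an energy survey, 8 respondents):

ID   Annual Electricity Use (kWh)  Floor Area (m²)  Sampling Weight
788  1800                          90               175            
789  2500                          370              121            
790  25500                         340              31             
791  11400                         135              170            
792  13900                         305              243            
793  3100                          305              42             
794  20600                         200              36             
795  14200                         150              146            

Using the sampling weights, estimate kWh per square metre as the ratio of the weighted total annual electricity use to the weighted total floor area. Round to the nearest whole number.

Σ wᵢ·y = 1800×175 + 2500×121 + 25500×31 + 11400×170 + 13900×243 + 3100×42 + 20600×36 + 14200×146
  = 9668700
Σ wᵢ·x = 90×175 + 370×121 + 340×31 + 135×170 + 305×243 + 305×42 + 200×36 + 150×146
  = 15750 + 44770 + 10540 + 22950 + 74115 + 12810 + 7200 + 21900 = 210035
Ratio = 9668700 / 210035 = 46.033756

46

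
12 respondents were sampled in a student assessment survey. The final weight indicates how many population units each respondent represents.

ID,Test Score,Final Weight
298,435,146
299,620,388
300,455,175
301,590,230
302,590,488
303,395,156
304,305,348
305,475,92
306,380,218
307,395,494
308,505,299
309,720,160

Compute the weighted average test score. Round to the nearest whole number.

Weighted sum = 435×146 + 620×388 + 455×175 + 590×230 + 590×488 + 395×156 + 305×348 + 475×92 + 380×218 + 395×494 + 505×299 + 720×160
  = 63510 + 240560 + 79625 + 135700 + 287920 + 61620 + 106140 + 43700 + 82840 + 195130 + 150995 + 115200 = 1562940
Sum of weights = 3194
Weighted mean = 1562940 / 3194 = 489.33626

489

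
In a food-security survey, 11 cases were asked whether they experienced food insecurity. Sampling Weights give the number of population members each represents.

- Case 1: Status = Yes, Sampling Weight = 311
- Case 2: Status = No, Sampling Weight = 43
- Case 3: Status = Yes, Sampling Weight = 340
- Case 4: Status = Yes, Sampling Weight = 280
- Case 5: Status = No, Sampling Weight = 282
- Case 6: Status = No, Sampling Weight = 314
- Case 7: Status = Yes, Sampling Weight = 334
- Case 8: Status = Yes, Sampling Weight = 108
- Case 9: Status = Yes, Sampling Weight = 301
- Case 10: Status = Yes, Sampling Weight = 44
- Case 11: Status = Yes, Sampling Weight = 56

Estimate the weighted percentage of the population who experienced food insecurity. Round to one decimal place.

Sum of weights for 'Yes' = 311 + 340 + 280 + 334 + 108 + 301 + 44 + 56 = 1774
Total weight = 311 + 43 + 340 + 280 + 282 + 314 + 334 + 108 + 301 + 44 + 56 = 2413
Weighted proportion = 1774 / 2413 = 0.73518442 → 73.518442%

73.5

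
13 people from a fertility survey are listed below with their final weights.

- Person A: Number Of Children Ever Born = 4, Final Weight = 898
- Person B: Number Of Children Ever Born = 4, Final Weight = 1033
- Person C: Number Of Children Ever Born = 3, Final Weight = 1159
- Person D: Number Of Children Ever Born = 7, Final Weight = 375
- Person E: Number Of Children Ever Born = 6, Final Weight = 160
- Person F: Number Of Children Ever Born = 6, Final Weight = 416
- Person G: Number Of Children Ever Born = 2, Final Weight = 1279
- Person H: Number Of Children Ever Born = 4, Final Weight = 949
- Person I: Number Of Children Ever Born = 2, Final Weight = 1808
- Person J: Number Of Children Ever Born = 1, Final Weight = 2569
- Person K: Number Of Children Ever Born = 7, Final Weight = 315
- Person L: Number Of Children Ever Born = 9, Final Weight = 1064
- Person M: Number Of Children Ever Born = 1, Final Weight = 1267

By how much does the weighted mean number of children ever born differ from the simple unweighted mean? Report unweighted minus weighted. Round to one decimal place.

Unweighted sum = 56
Unweighted mean = 56 / 13 = 4.3076923
Weighted sum = 42869
Sum of weights = 13292
Weighted mean = 42869 / 13292 = 3.225173
Difference (unweighted minus weighted) = 1.0825193

1.1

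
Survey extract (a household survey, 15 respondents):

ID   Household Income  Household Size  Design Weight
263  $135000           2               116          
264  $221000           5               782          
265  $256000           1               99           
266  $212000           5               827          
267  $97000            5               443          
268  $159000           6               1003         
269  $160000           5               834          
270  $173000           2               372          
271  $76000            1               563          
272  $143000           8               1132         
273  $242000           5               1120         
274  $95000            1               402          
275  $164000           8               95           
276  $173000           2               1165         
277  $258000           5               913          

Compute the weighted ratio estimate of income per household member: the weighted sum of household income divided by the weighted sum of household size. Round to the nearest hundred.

Σ wᵢ·y = 1755967000
Σ wᵢ·x = 44799
Ratio = 1755967000 / 44799 = 39196.567

39200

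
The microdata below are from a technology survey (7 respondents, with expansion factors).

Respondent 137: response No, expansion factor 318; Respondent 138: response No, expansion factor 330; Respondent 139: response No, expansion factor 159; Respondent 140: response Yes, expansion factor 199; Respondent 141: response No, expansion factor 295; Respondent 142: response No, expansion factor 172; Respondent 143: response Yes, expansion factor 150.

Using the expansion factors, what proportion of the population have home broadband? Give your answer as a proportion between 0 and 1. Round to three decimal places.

0.215

Sum of weights for 'Yes' = 199 + 150 = 349
Total weight = 1623
Weighted proportion = 349 / 1623 = 0.21503389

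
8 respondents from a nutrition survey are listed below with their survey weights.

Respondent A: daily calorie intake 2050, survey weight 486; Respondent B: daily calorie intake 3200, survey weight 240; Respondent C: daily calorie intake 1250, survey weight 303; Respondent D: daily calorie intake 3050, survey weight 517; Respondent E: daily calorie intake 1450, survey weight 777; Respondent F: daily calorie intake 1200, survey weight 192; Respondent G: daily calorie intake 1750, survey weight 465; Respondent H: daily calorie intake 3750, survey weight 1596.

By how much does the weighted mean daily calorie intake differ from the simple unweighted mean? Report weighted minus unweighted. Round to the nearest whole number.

383

Unweighted sum = 2050 + 3200 + 1250 + 3050 + 1450 + 1200 + 1750 + 3750 = 17700
Unweighted mean = 17700 / 8 = 2212.5
Weighted sum = 2050×486 + 3200×240 + 1250×303 + 3050×517 + 1450×777 + 1200×192 + 1750×465 + 3750×1596
  = 11875700
Sum of weights = 486 + 240 + 303 + 517 + 777 + 192 + 465 + 1596 = 4576
Weighted mean = 11875700 / 4576 = 2595.2142
Difference (weighted minus unweighted) = 382.71416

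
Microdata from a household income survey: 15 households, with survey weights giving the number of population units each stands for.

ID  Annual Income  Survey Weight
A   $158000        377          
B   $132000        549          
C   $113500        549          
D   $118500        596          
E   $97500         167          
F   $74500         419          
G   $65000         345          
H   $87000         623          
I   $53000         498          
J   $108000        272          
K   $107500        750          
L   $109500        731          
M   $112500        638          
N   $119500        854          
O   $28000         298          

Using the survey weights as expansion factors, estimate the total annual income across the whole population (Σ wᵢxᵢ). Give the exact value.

787707000

Weighted total = 787707000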